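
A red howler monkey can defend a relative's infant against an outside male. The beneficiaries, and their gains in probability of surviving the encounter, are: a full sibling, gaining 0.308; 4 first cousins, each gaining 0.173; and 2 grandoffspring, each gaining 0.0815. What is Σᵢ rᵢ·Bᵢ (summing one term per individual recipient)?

0.28125

r to a full sibling = 0.5 (full sibs share both parents — two paths of length 2: r = 2·(1/2)^2 = 1/2).
r to a first cousin = 1/8 (first cousins share one grandparent pair — two paths of length 4: r = 2·(1/2)^4 = 1/8).
r to a grandoffspring = 1/4 (two parent–offspring links: r = (1/2)^2 = 1/4).
Summing one r·B term per recipient: 1·0.5·0.308 + 4·0.125·0.173 + 2·0.25·0.0815 = 0.28125.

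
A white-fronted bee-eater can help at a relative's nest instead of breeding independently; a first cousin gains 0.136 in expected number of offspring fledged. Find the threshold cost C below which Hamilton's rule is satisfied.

r to a first cousin = 1/8 (first cousins share one grandparent pair — two paths of length 4: r = 2·(1/2)^4 = 1/8).
Hamilton's rule: n·r·B > C, so the trait is favored while C < n·r·B = 1·0.125·0.136 = 0.017.

0.017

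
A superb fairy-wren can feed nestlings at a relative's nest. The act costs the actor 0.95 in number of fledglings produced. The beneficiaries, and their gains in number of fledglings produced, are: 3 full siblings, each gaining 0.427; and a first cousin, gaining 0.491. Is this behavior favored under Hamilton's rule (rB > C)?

No

Hamilton's rule: the trait is favored when the sum of r·B over every recipient exceeds the actor's cost C.
r to a full sibling = 1/2 (full sibs share both parents — two paths of length 2: r = 2·(1/2)^2 = 1/2).
r to a first cousin = 0.125 (first cousins share one grandparent pair — two paths of length 4: r = 2·(1/2)^4 = 1/8).
Summing one r·B term per recipient: 3·0.5·0.427 + 1·0.125·0.491 = 0.701875.
0.701875 < 0.95: the indirect benefit is less than the cost.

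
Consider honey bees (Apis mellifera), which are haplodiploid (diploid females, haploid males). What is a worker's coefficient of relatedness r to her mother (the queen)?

One meiotic link between diploid queen and diploid daughter: r = 1/2.

0.5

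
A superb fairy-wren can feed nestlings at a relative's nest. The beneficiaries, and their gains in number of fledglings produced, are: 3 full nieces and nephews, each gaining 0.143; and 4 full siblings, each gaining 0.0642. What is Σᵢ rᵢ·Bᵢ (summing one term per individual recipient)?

r to a full niece or nephew = 1/4 (full aunt/uncle↔niece/nephew: two paths of length 3 through the shared grandparent pair: r = 2·(1/2)^3 = 1/4).
r to a full sibling = 1/2 (full sibs share both parents — two paths of length 2: r = 2·(1/2)^2 = 1/2).
Summing one r·B term per recipient: 3·0.25·0.143 + 4·0.5·0.0642 = 0.23565.

0.23565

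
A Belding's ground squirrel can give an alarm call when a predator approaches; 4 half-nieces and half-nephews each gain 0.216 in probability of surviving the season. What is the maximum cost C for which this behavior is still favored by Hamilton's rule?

0.108

r to a half-niece or half-nephew = 1/8 (half-aunt/uncle↔niece/nephew: one path of length 3: r = (1/2)^3 = 1/8).
Hamilton's rule: n·r·B > C, so the trait is favored while C < n·r·B = 4·0.125·0.216 = 0.108.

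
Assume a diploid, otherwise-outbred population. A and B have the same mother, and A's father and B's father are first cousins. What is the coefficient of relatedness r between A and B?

With two independent routes of shared ancestry, r is the sum of the two contributions.
A and B are related in two ways: half-sibs through their shared mother (r = 1/4) and second cousins through their fathers (r = 1/32).
r = 1/4 + 1/32 = 0.28125.

0.28125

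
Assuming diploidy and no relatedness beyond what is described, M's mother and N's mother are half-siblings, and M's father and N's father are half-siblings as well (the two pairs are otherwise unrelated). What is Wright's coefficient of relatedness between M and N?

Relatedness sums over independent paths through distinct common ancestors.
M and N are related in two ways: half first cousins through their mothers (r = 1/16) and half first cousins through their fathers (r = 1/16).
r = 1/16 + 1/16 = 0.125.

0.125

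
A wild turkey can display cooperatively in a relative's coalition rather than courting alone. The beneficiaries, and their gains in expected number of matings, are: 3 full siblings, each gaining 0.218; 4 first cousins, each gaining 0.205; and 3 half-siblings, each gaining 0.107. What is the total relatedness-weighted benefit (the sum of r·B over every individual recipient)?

r to a full sibling = 1/2 (full sibs share both parents — two paths of length 2: r = 2·(1/2)^2 = 1/2).
r to a first cousin = 1/8 (first cousins share one grandparent pair — two paths of length 4: r = 2·(1/2)^4 = 1/8).
r to a half-sibling = 1/4 (half-sibs share one parent — one path of length 2: r = (1/2)^2 = 1/4).
Summing one r·B term per recipient: 3·0.5·0.218 + 4·0.125·0.205 + 3·0.25·0.107 = 0.50975.

0.50975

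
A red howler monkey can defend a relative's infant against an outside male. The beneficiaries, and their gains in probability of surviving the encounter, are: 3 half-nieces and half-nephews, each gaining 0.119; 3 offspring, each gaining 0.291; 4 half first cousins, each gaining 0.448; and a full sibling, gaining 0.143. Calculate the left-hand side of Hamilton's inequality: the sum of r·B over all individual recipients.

0.664625

r to a half-niece or half-nephew = 0.125 (half-aunt/uncle↔niece/nephew: one path of length 3: r = (1/2)^3 = 1/8).
r to an offspring = 0.5 (one parent–offspring link: r = (1/2)^1 = 1/2).
r to a half first cousin = 1/16 (half first cousins share one grandparent — one path of length 4: r = (1/2)^4 = 1/16).
r to a full sibling = 1/2 (full sibs share both parents — two paths of length 2: r = 2·(1/2)^2 = 1/2).
Summing one r·B term per recipient: 3·0.125·0.119 + 3·0.5·0.291 + 4·0.0625·0.448 + 1·0.5·0.143 = 0.664625.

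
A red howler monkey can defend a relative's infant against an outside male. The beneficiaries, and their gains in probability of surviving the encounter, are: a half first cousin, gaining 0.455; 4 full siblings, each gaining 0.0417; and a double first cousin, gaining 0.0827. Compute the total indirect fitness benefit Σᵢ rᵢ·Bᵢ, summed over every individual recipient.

0.1325125

r to a half first cousin = 1/16 (half first cousins share one grandparent — one path of length 4: r = (1/2)^4 = 1/16).
r to a full sibling = 1/2 (full sibs share both parents — two paths of length 2: r = 2·(1/2)^2 = 1/2).
r to a double first cousin = 1/4 (double first cousins share both grandparent pairs — four paths of length 4: r = 4·(1/2)^4 = 1/4).
Summing one r·B term per recipient: 1·0.0625·0.455 + 4·0.5·0.0417 + 1·0.25·0.0827 = 0.1325125.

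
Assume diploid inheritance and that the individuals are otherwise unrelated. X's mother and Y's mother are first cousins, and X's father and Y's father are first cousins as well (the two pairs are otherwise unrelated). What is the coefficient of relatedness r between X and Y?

0.0625

Independent pedigree routes through distinct common ancestors add.
X and Y are related in two ways: second cousins through their mothers (r = 1/32) and second cousins through their fathers (r = 1/32).
r = 1/32 + 1/32 = 1/16 = 0.0625.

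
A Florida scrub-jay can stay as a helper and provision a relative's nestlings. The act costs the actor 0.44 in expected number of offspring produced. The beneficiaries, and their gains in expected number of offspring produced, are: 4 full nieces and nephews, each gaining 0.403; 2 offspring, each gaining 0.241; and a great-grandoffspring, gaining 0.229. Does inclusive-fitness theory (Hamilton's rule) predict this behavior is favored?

Yes

Hamilton's rule: the trait is favored when the sum of r·B over every recipient exceeds the actor's cost C.
r to a full niece or nephew = 1/4 (full aunt/uncle↔niece/nephew: two paths of length 3 through the shared grandparent pair: r = 2·(1/2)^3 = 1/4).
r to an offspring = 1/2 (one parent–offspring link: r = (1/2)^1 = 1/2).
r to a great-grandoffspring = 1/8 (three parent–offspring links: r = (1/2)^3 = 1/8).
Summing one r·B term per recipient: 4·0.25·0.403 + 2·0.5·0.241 + 1·0.125·0.229 = 0.672625.
0.672625 > 0.44: the indirect benefit exceeds the cost.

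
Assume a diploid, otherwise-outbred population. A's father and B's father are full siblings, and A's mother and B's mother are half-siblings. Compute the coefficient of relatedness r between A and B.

Wright's path rule: contributions from independent ancestry routes add.
A and B are related in two ways: first cousins through their fathers (r = 1/8) and half first cousins through their mothers (r = 1/16).
r = 1/8 + 1/16 = 3/16 = 0.1875.

0.1875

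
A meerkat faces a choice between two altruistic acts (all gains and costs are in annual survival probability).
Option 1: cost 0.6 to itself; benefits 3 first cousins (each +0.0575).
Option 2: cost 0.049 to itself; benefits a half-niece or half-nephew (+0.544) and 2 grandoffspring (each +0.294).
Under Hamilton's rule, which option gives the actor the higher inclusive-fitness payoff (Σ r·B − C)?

Option 2

Option 1: r to a first cousin = 0.125.
Option 1: Σ r·B − C = (3·0.125·0.0575) − 0.6 = -0.5784375.
Option 2: r to a half-niece or half-nephew = 0.125.
Option 2: r to a grandoffspring = 0.25.
Option 2: Σ r·B − C = (1·0.125·0.544 + 2·0.25·0.294) − 0.049 = 0.166.
Option 2 has the higher net inclusive-fitness payoff.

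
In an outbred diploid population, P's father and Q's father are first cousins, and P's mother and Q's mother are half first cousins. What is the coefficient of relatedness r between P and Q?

With two independent routes of shared ancestry, r is the sum of the two contributions.
P and Q are related in two ways: second cousins through their fathers (r = 1/32) and half second cousins through their mothers (r = 1/64).
r = 1/32 + 1/64 = 3/64 = 0.046875.

0.046875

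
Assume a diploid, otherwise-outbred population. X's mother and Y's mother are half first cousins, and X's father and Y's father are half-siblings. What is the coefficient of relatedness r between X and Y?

0.078125

Independent pedigree routes through distinct common ancestors add.
X and Y are related in two ways: half second cousins through their mothers (r = 1/64) and half first cousins through their fathers (r = 1/16).
r = 1/64 + 1/16 = 0.078125.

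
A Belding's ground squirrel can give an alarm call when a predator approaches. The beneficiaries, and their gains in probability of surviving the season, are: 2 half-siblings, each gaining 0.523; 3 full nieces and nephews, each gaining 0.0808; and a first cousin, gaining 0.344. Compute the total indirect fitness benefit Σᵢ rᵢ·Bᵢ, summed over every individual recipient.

r to a half-sibling = 0.25 (half-sibs share one parent — one path of length 2: r = (1/2)^2 = 1/4).
r to a full niece or nephew = 0.25 (full aunt/uncle↔niece/nephew: two paths of length 3 through the shared grandparent pair: r = 2·(1/2)^3 = 1/4).
r to a first cousin = 0.125 (first cousins share one grandparent pair — two paths of length 4: r = 2·(1/2)^4 = 1/8).
Summing one r·B term per recipient: 2·0.25·0.523 + 3·0.25·0.0808 + 1·0.125·0.344 = 0.3651.

0.3651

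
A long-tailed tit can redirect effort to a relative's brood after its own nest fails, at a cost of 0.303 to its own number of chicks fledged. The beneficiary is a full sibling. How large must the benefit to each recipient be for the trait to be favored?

0.606

r to a full sibling = 0.5 (full sibs share both parents — two paths of length 2: r = 2·(1/2)^2 = 1/2).
Hamilton's rule with n recipients of equal r: n·r·B > C, so B > C/(n·r) = 0.303/(1·0.5) = 0.606.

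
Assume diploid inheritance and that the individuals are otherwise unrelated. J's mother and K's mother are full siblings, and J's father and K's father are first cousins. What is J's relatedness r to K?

Wright's path rule: contributions from independent ancestry routes add.
J and K are related in two ways: first cousins through their mothers (r = 1/8) and second cousins through their fathers (r = 1/32).
r = 1/8 + 1/32 = 0.15625.

0.15625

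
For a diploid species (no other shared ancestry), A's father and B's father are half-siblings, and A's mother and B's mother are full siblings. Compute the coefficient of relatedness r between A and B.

0.1875

Wright's path rule: contributions from independent ancestry routes add.
A and B are related in two ways: half first cousins through their fathers (r = 1/16) and first cousins through their mothers (r = 1/8).
r = 1/16 + 1/8 = 0.1875.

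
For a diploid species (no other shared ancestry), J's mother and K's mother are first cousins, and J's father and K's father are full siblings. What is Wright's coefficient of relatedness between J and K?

0.15625

With two independent routes of shared ancestry, r is the sum of the two contributions.
J and K are related in two ways: second cousins through their mothers (r = 1/32) and first cousins through their fathers (r = 1/8).
r = 1/32 + 1/8 = 5/32 = 0.15625.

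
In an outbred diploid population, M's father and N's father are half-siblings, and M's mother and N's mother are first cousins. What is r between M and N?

0.09375

Wright's path rule: contributions from independent ancestry routes add.
M and N are related in two ways: half first cousins through their fathers (r = 1/16) and second cousins through their mothers (r = 1/32).
r = 1/16 + 1/32 = 0.09375.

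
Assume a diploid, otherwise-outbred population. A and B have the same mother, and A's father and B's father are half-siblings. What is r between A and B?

With two independent routes of shared ancestry, r is the sum of the two contributions.
A and B are related in two ways: half-sibs through their shared mother (r = 1/4) and half first cousins through their fathers (r = 1/16).
r = 1/4 + 1/16 = 0.3125.

0.3125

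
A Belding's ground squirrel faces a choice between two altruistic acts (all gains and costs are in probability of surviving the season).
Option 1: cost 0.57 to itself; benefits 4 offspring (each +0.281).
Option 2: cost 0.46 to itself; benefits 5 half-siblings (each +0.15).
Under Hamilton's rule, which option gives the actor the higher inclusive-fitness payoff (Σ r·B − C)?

Option 1: r to an offspring = 0.5.
Option 1: Σ r·B − C = (4·0.5·0.281) − 0.57 = -0.008.
Option 2: r to a half-sibling = 0.25.
Option 2: Σ r·B − C = (5·0.25·0.15) − 0.46 = -0.2725.
Option 1 has the higher net inclusive-fitness payoff.

Option 1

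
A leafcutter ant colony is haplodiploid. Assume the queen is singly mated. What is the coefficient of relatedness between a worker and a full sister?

0.75

Haplodiploid full sisters inherit their father's entire haploid genome identically (contributing 1/2) and on average half of their mother's contribution (1/2 · 1/2 = 1/4); r = 1/2 + 1/4 = 3/4.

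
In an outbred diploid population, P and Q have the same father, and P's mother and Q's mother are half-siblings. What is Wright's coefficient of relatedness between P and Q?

0.3125

Relatedness sums over independent paths through distinct common ancestors.
P and Q are related in two ways: half-sibs through their shared father (r = 1/4) and half first cousins through their mothers (r = 1/16).
r = 1/4 + 1/16 = 5/16 = 0.3125.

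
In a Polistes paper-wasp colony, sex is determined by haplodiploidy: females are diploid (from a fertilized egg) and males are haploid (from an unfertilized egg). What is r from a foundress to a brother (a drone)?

0.25

Her haploid brother carries none of their father's genes and a random half of their mother's genome; that half matches the maternal half of her own genome with probability 1/2: r = 1/2 · 1/2 = 1/4.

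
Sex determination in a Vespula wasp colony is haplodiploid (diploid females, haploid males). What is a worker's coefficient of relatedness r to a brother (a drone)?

0.25

Her haploid brother carries none of their father's genes and a random half of their mother's genome; that half matches the maternal half of her own genome with probability 1/2: r = 1/2 · 1/2 = 1/4.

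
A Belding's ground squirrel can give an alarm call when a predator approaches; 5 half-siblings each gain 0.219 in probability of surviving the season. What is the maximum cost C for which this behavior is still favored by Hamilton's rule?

0.27375

r to a half-sibling = 0.25 (half-sibs share one parent — one path of length 2: r = (1/2)^2 = 1/4).
Hamilton's rule: n·r·B > C, so the trait is favored while C < n·r·B = 5·0.25·0.219 = 0.27375.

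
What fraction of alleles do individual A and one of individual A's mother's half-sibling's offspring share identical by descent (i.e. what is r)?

Each parent–offspring link contributes a factor of 1/2, and independent paths through distinct common ancestors add.
Half first cousins share one grandparent — one path of length 4: r = (1/2)^4 = 1/16.

0.0625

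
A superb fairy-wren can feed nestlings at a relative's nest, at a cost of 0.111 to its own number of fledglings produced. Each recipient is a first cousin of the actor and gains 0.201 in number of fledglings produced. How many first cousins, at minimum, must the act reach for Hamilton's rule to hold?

5

r to a first cousin = 0.125 (first cousins share one grandparent pair — two paths of length 4: r = 2·(1/2)^4 = 1/8).
Hamilton's rule: n·r·B > C  ⇒  n > C/(r·B) = 0.111/(0.125·0.201) = 4.418.
The smallest integer exceeding 4.418 is 5.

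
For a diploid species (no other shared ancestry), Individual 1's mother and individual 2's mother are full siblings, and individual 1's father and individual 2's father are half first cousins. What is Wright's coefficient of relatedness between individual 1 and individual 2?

0.140625

Relatedness sums over independent paths through distinct common ancestors.
Individual 1 and individual 2 are related in two ways: first cousins through their mothers (r = 1/8) and half second cousins through their fathers (r = 1/64).
r = 1/8 + 1/64 = 0.140625.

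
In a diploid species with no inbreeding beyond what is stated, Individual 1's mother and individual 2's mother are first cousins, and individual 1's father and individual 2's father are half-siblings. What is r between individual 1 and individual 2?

0.09375

Wright's path rule: contributions from independent ancestry routes add.
Individual 1 and individual 2 are related in two ways: second cousins through their mothers (r = 1/32) and half first cousins through their fathers (r = 1/16).
r = 1/32 + 1/16 = 0.09375.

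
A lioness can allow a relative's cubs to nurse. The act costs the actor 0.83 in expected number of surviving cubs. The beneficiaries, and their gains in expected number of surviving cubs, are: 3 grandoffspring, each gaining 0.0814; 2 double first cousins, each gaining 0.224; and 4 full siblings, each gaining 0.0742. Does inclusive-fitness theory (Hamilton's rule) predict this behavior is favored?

Hamilton's rule: the trait is favored when the sum of r·B over every recipient exceeds the actor's cost C.
r to a grandoffspring = 1/4 (two parent–offspring links: r = (1/2)^2 = 1/4).
r to a double first cousin = 0.25 (double first cousins share both grandparent pairs — four paths of length 4: r = 4·(1/2)^4 = 1/4).
r to a full sibling = 0.5 (full sibs share both parents — two paths of length 2: r = 2·(1/2)^2 = 1/2).
Summing one r·B term per recipient: 3·0.25·0.0814 + 2·0.25·0.224 + 4·0.5·0.0742 = 0.32145.
0.32145 < 0.83: the indirect benefit is less than the cost.

No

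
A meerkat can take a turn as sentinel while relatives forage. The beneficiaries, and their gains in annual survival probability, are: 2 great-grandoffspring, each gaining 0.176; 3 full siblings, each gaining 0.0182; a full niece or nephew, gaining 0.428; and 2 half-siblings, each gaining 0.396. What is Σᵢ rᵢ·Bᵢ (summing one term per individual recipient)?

r to a great-grandoffspring = 1/8 (three parent–offspring links: r = (1/2)^3 = 1/8).
r to a full sibling = 0.5 (full sibs share both parents — two paths of length 2: r = 2·(1/2)^2 = 1/2).
r to a full niece or nephew = 1/4 (full aunt/uncle↔niece/nephew: two paths of length 3 through the shared grandparent pair: r = 2·(1/2)^3 = 1/4).
r to a half-sibling = 0.25 (half-sibs share one parent — one path of length 2: r = (1/2)^2 = 1/4).
Summing one r·B term per recipient: 2·0.125·0.176 + 3·0.5·0.0182 + 1·0.25·0.428 + 2·0.25·0.396 = 0.3763.

0.3763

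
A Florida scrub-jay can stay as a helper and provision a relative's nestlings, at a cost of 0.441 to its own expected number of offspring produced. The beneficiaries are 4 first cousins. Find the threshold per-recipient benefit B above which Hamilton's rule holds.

0.882

r to a first cousin = 1/8 (first cousins share one grandparent pair — two paths of length 4: r = 2·(1/2)^4 = 1/8).
Hamilton's rule with n recipients of equal r: n·r·B > C, so B > C/(n·r) = 0.441/(4·0.125) = 0.882.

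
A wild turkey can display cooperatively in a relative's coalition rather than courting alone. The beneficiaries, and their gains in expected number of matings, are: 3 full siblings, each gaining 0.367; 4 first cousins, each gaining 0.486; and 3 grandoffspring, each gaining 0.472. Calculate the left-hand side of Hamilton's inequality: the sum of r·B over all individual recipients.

r to a full sibling = 0.5 (full sibs share both parents — two paths of length 2: r = 2·(1/2)^2 = 1/2).
r to a first cousin = 1/8 (first cousins share one grandparent pair — two paths of length 4: r = 2·(1/2)^4 = 1/8).
r to a grandoffspring = 1/4 (two parent–offspring links: r = (1/2)^2 = 1/4).
Summing one r·B term per recipient: 3·0.5·0.367 + 4·0.125·0.486 + 3·0.25·0.472 = 1.1475.

1.1475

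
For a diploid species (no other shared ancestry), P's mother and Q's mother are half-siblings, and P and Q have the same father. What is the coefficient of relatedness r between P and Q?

0.3125

Wright's path rule: contributions from independent ancestry routes add.
P and Q are related in two ways: half first cousins through their mothers (r = 1/16) and half-sibs through their shared father (r = 1/4).
r = 1/16 + 1/4 = 5/16 = 0.3125.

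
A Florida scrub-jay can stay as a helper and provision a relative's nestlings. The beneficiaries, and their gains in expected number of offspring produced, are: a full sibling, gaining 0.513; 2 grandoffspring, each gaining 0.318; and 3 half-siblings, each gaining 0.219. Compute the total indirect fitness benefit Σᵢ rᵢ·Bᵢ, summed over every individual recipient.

r to a full sibling = 0.5 (full sibs share both parents — two paths of length 2: r = 2·(1/2)^2 = 1/2).
r to a grandoffspring = 1/4 (two parent–offspring links: r = (1/2)^2 = 1/4).
r to a half-sibling = 1/4 (half-sibs share one parent — one path of length 2: r = (1/2)^2 = 1/4).
Summing one r·B term per recipient: 1·0.5·0.513 + 2·0.25·0.318 + 3·0.25·0.219 = 0.57975.

0.57975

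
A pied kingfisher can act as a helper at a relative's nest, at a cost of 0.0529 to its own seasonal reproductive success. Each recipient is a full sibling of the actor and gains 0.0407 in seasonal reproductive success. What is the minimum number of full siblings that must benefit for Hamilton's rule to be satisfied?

r to a full sibling = 0.5 (full sibs share both parents — two paths of length 2: r = 2·(1/2)^2 = 1/2).
Hamilton's rule: n·r·B > C  ⇒  n > C/(r·B) = 0.0529/(0.5·0.0407) = 2.6.
The smallest integer exceeding 2.6 is 3.

3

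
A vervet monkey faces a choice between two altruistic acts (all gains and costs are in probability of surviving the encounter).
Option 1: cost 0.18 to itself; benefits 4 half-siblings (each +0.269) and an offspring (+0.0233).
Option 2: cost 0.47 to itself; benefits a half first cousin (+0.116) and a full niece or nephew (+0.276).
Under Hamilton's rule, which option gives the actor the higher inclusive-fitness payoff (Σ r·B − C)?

Option 1

Option 1: r to a half-sibling = 0.25.
Option 1: r to an offspring = 0.5.
Option 1: Σ r·B − C = (4·0.25·0.269 + 1·0.5·0.0233) − 0.18 = 0.10065.
Option 2: r to a half first cousin = 0.0625.
Option 2: r to a full niece or nephew = 0.25.
Option 2: Σ r·B − C = (1·0.0625·0.116 + 1·0.25·0.276) − 0.47 = -0.39375.
Option 1 has the higher net inclusive-fitness payoff.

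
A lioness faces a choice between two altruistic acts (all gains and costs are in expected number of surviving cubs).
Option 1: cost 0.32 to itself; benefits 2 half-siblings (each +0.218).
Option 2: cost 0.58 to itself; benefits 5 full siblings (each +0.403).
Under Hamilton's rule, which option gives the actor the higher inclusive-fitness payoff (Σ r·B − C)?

Option 1: r to a half-sibling = 0.25.
Option 1: Σ r·B − C = (2·0.25·0.218) − 0.32 = -0.211.
Option 2: r to a full sibling = 0.5.
Option 2: Σ r·B − C = (5·0.5·0.403) − 0.58 = 0.4275.
Option 2 has the higher net inclusive-fitness payoff.

Option 2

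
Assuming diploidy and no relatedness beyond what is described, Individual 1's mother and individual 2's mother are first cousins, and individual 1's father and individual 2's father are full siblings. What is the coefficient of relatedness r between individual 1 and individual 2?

0.15625

Independent pedigree routes through distinct common ancestors add.
Individual 1 and individual 2 are related in two ways: second cousins through their mothers (r = 1/32) and first cousins through their fathers (r = 1/8).
r = 1/32 + 1/8 = 5/32 = 0.15625.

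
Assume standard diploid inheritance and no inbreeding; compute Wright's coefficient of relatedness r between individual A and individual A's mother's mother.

0.25

Each parent–offspring link contributes a factor of 1/2, and independent paths through distinct common ancestors add.
Two parent–offspring links: r = (1/2)^2 = 1/4.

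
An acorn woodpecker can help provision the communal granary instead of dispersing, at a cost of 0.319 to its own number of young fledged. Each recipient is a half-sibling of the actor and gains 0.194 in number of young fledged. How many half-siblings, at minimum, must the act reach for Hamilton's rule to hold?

7

r to a half-sibling = 1/4 (half-sibs share one parent — one path of length 2: r = (1/2)^2 = 1/4).
Hamilton's rule: n·r·B > C  ⇒  n > C/(r·B) = 0.319/(0.25·0.194) = 6.577.
The smallest integer exceeding 6.577 is 7.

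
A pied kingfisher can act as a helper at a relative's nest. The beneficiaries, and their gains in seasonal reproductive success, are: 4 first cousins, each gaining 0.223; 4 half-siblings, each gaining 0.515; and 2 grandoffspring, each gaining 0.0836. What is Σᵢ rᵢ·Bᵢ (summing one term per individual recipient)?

0.6683

r to a first cousin = 0.125 (first cousins share one grandparent pair — two paths of length 4: r = 2·(1/2)^4 = 1/8).
r to a half-sibling = 0.25 (half-sibs share one parent — one path of length 2: r = (1/2)^2 = 1/4).
r to a grandoffspring = 1/4 (two parent–offspring links: r = (1/2)^2 = 1/4).
Summing one r·B term per recipient: 4·0.125·0.223 + 4·0.25·0.515 + 2·0.25·0.0836 = 0.6683.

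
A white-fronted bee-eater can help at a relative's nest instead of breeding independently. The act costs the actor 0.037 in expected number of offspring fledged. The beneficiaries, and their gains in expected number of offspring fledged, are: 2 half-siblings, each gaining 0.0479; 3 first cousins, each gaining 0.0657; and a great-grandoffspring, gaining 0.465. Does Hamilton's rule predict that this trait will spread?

Yes

Hamilton's rule: the trait is favored when the sum of r·B over every recipient exceeds the actor's cost C.
r to a half-sibling = 1/4 (half-sibs share one parent — one path of length 2: r = (1/2)^2 = 1/4).
r to a first cousin = 1/8 (first cousins share one grandparent pair — two paths of length 4: r = 2·(1/2)^4 = 1/8).
r to a great-grandoffspring = 1/8 (three parent–offspring links: r = (1/2)^3 = 1/8).
Summing one r·B term per recipient: 2·0.25·0.0479 + 3·0.125·0.0657 + 1·0.125·0.465 = 0.1067125.
0.1067125 > 0.037: the indirect benefit exceeds the cost.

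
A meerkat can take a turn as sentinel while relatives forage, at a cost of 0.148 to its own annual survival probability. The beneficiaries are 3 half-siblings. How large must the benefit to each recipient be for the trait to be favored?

r to a half-sibling = 0.25 (half-sibs share one parent — one path of length 2: r = (1/2)^2 = 1/4).
Hamilton's rule with n recipients of equal r: n·r·B > C, so B > C/(n·r) = 0.148/(3·0.25) = 0.1973.

0.1973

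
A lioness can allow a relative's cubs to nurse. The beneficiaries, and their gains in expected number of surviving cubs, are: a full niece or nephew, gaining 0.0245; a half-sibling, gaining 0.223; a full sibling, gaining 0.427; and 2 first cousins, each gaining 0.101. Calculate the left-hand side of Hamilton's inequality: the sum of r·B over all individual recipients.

0.300625

r to a full niece or nephew = 1/4 (full aunt/uncle↔niece/nephew: two paths of length 3 through the shared grandparent pair: r = 2·(1/2)^3 = 1/4).
r to a half-sibling = 0.25 (half-sibs share one parent — one path of length 2: r = (1/2)^2 = 1/4).
r to a full sibling = 1/2 (full sibs share both parents — two paths of length 2: r = 2·(1/2)^2 = 1/2).
r to a first cousin = 1/8 (first cousins share one grandparent pair — two paths of length 4: r = 2·(1/2)^4 = 1/8).
Summing one r·B term per recipient: 1·0.25·0.0245 + 1·0.25·0.223 + 1·0.5·0.427 + 2·0.125·0.101 = 0.300625.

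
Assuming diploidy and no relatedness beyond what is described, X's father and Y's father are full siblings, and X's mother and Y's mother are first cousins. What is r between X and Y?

0.15625

Independent pedigree routes through distinct common ancestors add.
X and Y are related in two ways: first cousins through their fathers (r = 1/8) and second cousins through their mothers (r = 1/32).
r = 1/8 + 1/32 = 0.15625.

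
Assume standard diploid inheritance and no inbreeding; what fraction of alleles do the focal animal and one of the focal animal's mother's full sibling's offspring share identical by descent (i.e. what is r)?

Each parent–offspring link contributes a factor of 1/2, and independent paths through distinct common ancestors add.
First cousins share one grandparent pair — two paths of length 4: r = 2·(1/2)^4 = 1/8.

0.125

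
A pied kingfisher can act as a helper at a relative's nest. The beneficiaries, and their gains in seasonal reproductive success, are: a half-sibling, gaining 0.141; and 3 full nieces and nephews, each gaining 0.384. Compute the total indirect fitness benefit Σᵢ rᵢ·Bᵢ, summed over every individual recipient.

0.32325

r to a half-sibling = 0.25 (half-sibs share one parent — one path of length 2: r = (1/2)^2 = 1/4).
r to a full niece or nephew = 1/4 (full aunt/uncle↔niece/nephew: two paths of length 3 through the shared grandparent pair: r = 2·(1/2)^3 = 1/4).
Summing one r·B term per recipient: 1·0.25·0.141 + 3·0.25·0.384 = 0.32325.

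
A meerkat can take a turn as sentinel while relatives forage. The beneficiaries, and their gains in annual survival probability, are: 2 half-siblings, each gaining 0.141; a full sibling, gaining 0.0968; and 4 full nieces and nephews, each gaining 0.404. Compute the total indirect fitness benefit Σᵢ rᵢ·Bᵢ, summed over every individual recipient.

0.5229

r to a half-sibling = 0.25 (half-sibs share one parent — one path of length 2: r = (1/2)^2 = 1/4).
r to a full sibling = 0.5 (full sibs share both parents — two paths of length 2: r = 2·(1/2)^2 = 1/2).
r to a full niece or nephew = 0.25 (full aunt/uncle↔niece/nephew: two paths of length 3 through the shared grandparent pair: r = 2·(1/2)^3 = 1/4).
Summing one r·B term per recipient: 2·0.25·0.141 + 1·0.5·0.0968 + 4·0.25·0.404 = 0.5229.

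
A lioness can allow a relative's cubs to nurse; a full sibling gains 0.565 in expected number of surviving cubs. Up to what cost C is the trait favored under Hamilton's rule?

0.2825

r to a full sibling = 0.5 (full sibs share both parents — two paths of length 2: r = 2·(1/2)^2 = 1/2).
Hamilton's rule: n·r·B > C, so the trait is favored while C < n·r·B = 1·0.5·0.565 = 0.2825.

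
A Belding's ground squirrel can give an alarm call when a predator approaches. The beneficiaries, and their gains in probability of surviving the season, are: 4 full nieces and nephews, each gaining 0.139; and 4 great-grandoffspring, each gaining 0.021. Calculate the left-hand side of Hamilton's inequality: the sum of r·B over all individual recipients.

r to a full niece or nephew = 1/4 (full aunt/uncle↔niece/nephew: two paths of length 3 through the shared grandparent pair: r = 2·(1/2)^3 = 1/4).
r to a great-grandoffspring = 1/8 (three parent–offspring links: r = (1/2)^3 = 1/8).
Summing one r·B term per recipient: 4·0.25·0.139 + 4·0.125·0.021 = 0.1495.

0.1495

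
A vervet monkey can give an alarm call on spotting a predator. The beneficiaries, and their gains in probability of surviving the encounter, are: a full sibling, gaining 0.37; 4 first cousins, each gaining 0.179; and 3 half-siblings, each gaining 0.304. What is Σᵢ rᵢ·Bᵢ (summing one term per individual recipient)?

0.5025

r to a full sibling = 0.5 (full sibs share both parents — two paths of length 2: r = 2·(1/2)^2 = 1/2).
r to a first cousin = 1/8 (first cousins share one grandparent pair — two paths of length 4: r = 2·(1/2)^4 = 1/8).
r to a half-sibling = 0.25 (half-sibs share one parent — one path of length 2: r = (1/2)^2 = 1/4).
Summing one r·B term per recipient: 1·0.5·0.37 + 4·0.125·0.179 + 3·0.25·0.304 = 0.5025.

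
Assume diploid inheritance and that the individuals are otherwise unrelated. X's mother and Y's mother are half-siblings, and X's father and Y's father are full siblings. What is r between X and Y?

Independent pedigree routes through distinct common ancestors add.
X and Y are related in two ways: half first cousins through their mothers (r = 1/16) and first cousins through their fathers (r = 1/8).
r = 1/16 + 1/8 = 0.1875.

0.1875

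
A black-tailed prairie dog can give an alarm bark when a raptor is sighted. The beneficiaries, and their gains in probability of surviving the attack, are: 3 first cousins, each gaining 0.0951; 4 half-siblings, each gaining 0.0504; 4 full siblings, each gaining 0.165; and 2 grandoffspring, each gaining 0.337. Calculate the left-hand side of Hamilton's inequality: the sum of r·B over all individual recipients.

r to a first cousin = 1/8 (first cousins share one grandparent pair — two paths of length 4: r = 2·(1/2)^4 = 1/8).
r to a half-sibling = 1/4 (half-sibs share one parent — one path of length 2: r = (1/2)^2 = 1/4).
r to a full sibling = 0.5 (full sibs share both parents — two paths of length 2: r = 2·(1/2)^2 = 1/2).
r to a grandoffspring = 1/4 (two parent–offspring links: r = (1/2)^2 = 1/4).
Summing one r·B term per recipient: 3·0.125·0.0951 + 4·0.25·0.0504 + 4·0.5·0.165 + 2·0.25·0.337 = 0.5845625.

0.5845625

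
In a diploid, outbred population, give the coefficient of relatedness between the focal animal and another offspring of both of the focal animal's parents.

Each parent–offspring link contributes a factor of 1/2, and independent paths through distinct common ancestors add.
Full sibs share both parents — two paths of length 2: r = 2·(1/2)^2 = 1/2.

0.5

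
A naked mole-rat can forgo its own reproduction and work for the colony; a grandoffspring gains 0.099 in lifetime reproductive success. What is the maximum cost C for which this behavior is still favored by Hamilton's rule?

0.02475

r to a grandoffspring = 1/4 (two parent–offspring links: r = (1/2)^2 = 1/4).
Hamilton's rule: n·r·B > C, so the trait is favored while C < n·r·B = 1·0.25·0.099 = 0.02475.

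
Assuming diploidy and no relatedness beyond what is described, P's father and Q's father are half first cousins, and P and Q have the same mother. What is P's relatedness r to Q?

Wright's path rule: contributions from independent ancestry routes add.
P and Q are related in two ways: half second cousins through their fathers (r = 1/64) and half-sibs through their shared mother (r = 1/4).
r = 1/64 + 1/4 = 17/64 = 0.265625.

0.265625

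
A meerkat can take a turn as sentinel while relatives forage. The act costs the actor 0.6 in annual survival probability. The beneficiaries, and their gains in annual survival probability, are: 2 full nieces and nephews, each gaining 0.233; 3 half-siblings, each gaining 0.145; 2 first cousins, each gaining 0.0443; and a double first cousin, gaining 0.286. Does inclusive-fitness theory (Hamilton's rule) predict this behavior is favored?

No

Hamilton's rule: the trait is favored when the sum of r·B over every recipient exceeds the actor's cost C.
r to a full niece or nephew = 0.25 (full aunt/uncle↔niece/nephew: two paths of length 3 through the shared grandparent pair: r = 2·(1/2)^3 = 1/4).
r to a half-sibling = 0.25 (half-sibs share one parent — one path of length 2: r = (1/2)^2 = 1/4).
r to a first cousin = 0.125 (first cousins share one grandparent pair — two paths of length 4: r = 2·(1/2)^4 = 1/8).
r to a double first cousin = 1/4 (double first cousins share both grandparent pairs — four paths of length 4: r = 4·(1/2)^4 = 1/4).
Summing one r·B term per recipient: 2·0.25·0.233 + 3·0.25·0.145 + 2·0.125·0.0443 + 1·0.25·0.286 = 0.307825.
0.307825 < 0.6: the indirect benefit is less than the cost.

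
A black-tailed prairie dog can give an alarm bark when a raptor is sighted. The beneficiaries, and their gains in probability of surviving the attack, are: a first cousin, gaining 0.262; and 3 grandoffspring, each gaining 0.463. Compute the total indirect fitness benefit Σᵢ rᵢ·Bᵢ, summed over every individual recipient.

0.38

r to a first cousin = 1/8 (first cousins share one grandparent pair — two paths of length 4: r = 2·(1/2)^4 = 1/8).
r to a grandoffspring = 0.25 (two parent–offspring links: r = (1/2)^2 = 1/4).
Summing one r·B term per recipient: 1·0.125·0.262 + 3·0.25·0.463 = 0.38.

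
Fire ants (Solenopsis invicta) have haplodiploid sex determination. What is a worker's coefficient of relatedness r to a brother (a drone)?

0.25

Her haploid brother carries none of their father's genes and a random half of their mother's genome; that half matches the maternal half of her own genome with probability 1/2: r = 1/2 · 1/2 = 1/4.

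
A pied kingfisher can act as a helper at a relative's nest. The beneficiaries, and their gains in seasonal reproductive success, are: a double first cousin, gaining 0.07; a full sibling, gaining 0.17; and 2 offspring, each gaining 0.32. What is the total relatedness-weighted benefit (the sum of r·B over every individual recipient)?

r to a double first cousin = 0.25 (double first cousins share both grandparent pairs — four paths of length 4: r = 4·(1/2)^4 = 1/4).
r to a full sibling = 1/2 (full sibs share both parents — two paths of length 2: r = 2·(1/2)^2 = 1/2).
r to an offspring = 0.5 (one parent–offspring link: r = (1/2)^1 = 1/2).
Summing one r·B term per recipient: 1·0.25·0.07 + 1·0.5·0.17 + 2·0.5·0.32 = 0.4225.

0.4225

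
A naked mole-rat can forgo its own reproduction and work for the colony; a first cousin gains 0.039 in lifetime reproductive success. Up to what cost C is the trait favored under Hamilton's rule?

r to a first cousin = 0.125 (first cousins share one grandparent pair — two paths of length 4: r = 2·(1/2)^4 = 1/8).
Hamilton's rule: n·r·B > C, so the trait is favored while C < n·r·B = 1·0.125·0.039 = 0.004875.

0.004875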